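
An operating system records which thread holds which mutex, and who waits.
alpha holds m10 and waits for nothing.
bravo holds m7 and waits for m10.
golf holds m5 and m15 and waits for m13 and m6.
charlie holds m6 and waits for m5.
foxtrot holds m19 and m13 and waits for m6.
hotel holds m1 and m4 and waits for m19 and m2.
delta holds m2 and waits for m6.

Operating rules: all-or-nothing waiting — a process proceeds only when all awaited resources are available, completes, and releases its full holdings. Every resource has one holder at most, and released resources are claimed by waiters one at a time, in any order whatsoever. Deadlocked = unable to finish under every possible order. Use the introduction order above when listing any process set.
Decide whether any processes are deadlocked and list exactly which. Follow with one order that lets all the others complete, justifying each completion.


The deadlocked set is golf, charlie, foxtrot, hotel and delta.
Key observation: the loop golf -> charlie -> golf blocks itself forever; foxtrot is caught in further circular waits and hotel and delta wait into the deadlock from upstream.
The rest can finish in the order alpha, bravo.
Check, step by step:
  run alpha (it waits on nothing); releases m10
  run bravo (all its waits — m10 — are resolved); releases m7


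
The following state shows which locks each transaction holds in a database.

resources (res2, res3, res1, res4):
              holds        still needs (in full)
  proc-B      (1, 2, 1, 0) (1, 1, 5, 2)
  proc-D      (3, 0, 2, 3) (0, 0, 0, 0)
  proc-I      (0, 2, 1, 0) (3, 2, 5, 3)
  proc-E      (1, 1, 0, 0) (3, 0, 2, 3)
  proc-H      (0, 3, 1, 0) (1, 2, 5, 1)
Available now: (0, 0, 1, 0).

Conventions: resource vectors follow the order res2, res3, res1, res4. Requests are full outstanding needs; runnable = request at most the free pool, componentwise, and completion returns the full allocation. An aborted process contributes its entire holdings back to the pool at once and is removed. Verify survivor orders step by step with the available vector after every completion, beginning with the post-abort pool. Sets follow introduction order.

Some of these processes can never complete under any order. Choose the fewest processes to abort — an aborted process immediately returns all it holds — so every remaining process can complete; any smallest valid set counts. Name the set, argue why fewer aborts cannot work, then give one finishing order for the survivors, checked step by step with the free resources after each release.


The answer: abort proc-B and proc-H.
Key observation: proc-I was stuck for good until proc-B and proc-H gave back (1, 5, 2, 0); in the order shown it finishes at step 2.
Minimality, checking each single-abort alternative: proc-B alone leaves proc-I blocked (short on res1); proc-D alone leaves proc-B blocked (short on res1); proc-I alone leaves proc-B blocked (short on res1); proc-E alone leaves proc-B blocked (short on res1); proc-H alone leaves proc-B blocked (short on res1).
The survivors complete as proc-D, proc-I, proc-E. Step-by-step check (starting from the post-abort pool):
  pool = (1, 5, 3, 0)
  proc-D needs (0, 0, 0, 0) <= (1, 5, 3, 0) -> finishes; pool += (3, 0, 2, 3) = (4, 5, 5, 3)
  proc-I needs (3, 2, 5, 3) <= (4, 5, 5, 3) -> finishes; pool += (0, 2, 1, 0) = (4, 7, 6, 3)
  proc-E needs (3, 0, 2, 3) <= (4, 7, 6, 3) -> finishes; pool += (1, 1, 0, 0) = (5, 8, 6, 3)


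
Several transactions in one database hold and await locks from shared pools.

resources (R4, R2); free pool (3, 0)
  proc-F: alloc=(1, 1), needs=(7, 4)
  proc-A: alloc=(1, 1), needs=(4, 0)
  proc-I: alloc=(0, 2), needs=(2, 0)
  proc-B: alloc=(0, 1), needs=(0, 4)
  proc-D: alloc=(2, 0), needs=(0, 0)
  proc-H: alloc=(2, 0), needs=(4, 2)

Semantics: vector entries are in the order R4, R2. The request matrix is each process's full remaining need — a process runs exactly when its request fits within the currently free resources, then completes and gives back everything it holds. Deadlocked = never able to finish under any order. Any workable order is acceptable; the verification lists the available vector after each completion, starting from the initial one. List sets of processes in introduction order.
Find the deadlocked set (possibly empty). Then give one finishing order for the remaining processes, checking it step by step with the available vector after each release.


Deadlocked: proc-F and proc-B.
Key observation: R2 is the bottleneck — with proc-D, proc-I, proc-H, proc-A done the pool holds (8, 3), short of every remaining need.
One completion order for the rest: proc-D, proc-I, proc-H, proc-A. Walking it through:
  pool = (3, 0)
  proc-D needs (0, 0) <= (3, 0) -> finishes; pool += (2, 0) = (5, 0)
  proc-I needs (2, 0) <= (5, 0) -> finishes; pool += (0, 2) = (5, 2)
  proc-H needs (4, 2) <= (5, 2) -> finishes; pool += (2, 0) = (7, 2)
  proc-A needs (4, 0) <= (7, 2) -> finishes; pool += (1, 1) = (8, 3)
The blocked processes can never fit:
  proc-F cannot run: need (7, 4) vs free (8, 3) (insufficient R2)
  proc-B cannot run: need (0, 4) vs free (8, 3) (insufficient R2)


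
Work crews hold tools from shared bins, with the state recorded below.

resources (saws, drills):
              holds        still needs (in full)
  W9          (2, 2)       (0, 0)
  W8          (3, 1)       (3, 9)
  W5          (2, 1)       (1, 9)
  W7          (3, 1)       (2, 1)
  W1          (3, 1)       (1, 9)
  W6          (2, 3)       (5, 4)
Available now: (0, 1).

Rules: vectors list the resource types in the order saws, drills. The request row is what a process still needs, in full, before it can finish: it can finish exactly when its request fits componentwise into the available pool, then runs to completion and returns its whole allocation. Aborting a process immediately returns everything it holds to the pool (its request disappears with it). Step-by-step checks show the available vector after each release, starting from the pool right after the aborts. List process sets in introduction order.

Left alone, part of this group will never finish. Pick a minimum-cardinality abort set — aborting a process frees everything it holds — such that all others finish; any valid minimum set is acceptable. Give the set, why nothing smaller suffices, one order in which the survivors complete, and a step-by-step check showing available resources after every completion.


The answer: abort W8 and W5.
Key observation: no ordering could ever have run W1 before the abort of W8 and W5; with (5, 2) back in the pool it fits at step 4.
No one abort is enough; case by case: W9 alone leaves W8 blocked (short on drills); W8 alone leaves W5 blocked (short on drills); W5 alone leaves W8 blocked (short on drills); W7 alone leaves W8 blocked (short on drills); W1 alone leaves W8 blocked (short on drills); W6 alone leaves W8 blocked (short on drills).
The survivors complete as W9, W7, W6, W1. Step-by-step check (starting from the post-abort pool):
  pool = (5, 3)
  run W9 (needs (0, 0), free (5, 3)); after release of (2, 2) the pool is (7, 5)
  run W7 (needs (2, 1), free (7, 5)); after release of (3, 1) the pool is (10, 6)
  run W6 (needs (5, 4), free (10, 6)); after release of (2, 3) the pool is (12, 9)
  run W1 (needs (1, 9), free (12, 9)); after release of (3, 1) the pool is (15, 10)


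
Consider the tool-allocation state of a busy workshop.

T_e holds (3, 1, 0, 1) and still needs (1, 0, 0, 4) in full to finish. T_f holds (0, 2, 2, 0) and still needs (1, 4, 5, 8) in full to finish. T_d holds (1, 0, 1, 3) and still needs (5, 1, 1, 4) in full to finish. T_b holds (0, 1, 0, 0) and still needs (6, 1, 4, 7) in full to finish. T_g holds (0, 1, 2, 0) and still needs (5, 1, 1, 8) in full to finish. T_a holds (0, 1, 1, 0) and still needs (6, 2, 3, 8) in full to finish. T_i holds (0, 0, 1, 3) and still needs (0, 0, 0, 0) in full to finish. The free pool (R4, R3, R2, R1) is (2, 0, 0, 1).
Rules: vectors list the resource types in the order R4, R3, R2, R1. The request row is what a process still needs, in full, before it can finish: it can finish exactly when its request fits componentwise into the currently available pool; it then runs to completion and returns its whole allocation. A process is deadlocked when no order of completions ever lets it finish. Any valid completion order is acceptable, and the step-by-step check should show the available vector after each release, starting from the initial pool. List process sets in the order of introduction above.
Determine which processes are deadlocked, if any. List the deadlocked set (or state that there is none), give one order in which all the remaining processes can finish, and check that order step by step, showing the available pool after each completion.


Nothing here is deadlocked.
Key observation: no deadlock: T_i fits now, and the freed resources carry the rest through.
The rest can finish in the order T_i, T_e, T_d, T_g, T_a, T_b, T_f. Walking it through:
  pool = (2, 0, 0, 1)
  run T_i (needs (0, 0, 0, 0), free (2, 0, 0, 1)); after release of (0, 0, 1, 3) the pool is (2, 0, 1, 4)
  run T_e (needs (1, 0, 0, 4), free (2, 0, 1, 4)); after release of (3, 1, 0, 1) the pool is (5, 1, 1, 5)
  run T_d (needs (5, 1, 1, 4), free (5, 1, 1, 5)); after release of (1, 0, 1, 3) the pool is (6, 1, 2, 8)
  run T_g (needs (5, 1, 1, 8), free (6, 1, 2, 8)); after release of (0, 1, 2, 0) the pool is (6, 2, 4, 8)
  run T_a (needs (6, 2, 3, 8), free (6, 2, 4, 8)); after release of (0, 1, 1, 0) the pool is (6, 3, 5, 8)
  run T_b (needs (6, 1, 4, 7), free (6, 3, 5, 8)); after release of (0, 1, 0, 0) the pool is (6, 4, 5, 8)
  run T_f (needs (1, 4, 5, 8), free (6, 4, 5, 8)); after release of (0, 2, 2, 0) the pool is (6, 6, 7, 8)


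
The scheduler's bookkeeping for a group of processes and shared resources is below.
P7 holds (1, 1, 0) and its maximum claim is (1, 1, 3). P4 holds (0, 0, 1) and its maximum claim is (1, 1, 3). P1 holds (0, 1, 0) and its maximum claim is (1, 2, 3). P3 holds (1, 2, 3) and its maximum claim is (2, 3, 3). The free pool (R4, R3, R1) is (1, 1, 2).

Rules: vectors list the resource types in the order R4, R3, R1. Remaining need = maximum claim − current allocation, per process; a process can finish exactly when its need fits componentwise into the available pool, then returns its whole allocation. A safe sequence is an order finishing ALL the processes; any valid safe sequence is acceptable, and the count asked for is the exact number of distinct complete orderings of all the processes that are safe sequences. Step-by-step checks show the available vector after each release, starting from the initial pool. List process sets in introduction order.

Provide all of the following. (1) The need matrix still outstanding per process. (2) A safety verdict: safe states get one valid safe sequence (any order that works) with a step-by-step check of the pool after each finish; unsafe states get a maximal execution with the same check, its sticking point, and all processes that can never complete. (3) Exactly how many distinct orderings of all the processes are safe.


(1) Outstanding need per process (order R4, R3, R1):
  P7: (0, 0, 3)
  P4: (1, 1, 2)
  P1: (1, 1, 3)
  P3: (1, 1, 0)
(2) The state is SAFE; one workable sequence: P3, P7, P4, P1.
Key observation: reading the order forward, P3 is the first process whose need (1, 1, 0) meets the free pool (1, 1, 2) exactly on a resource it requests.
Step-by-step check:
  pool = (1, 1, 2)
  P3 needs (1, 1, 0) <= (1, 1, 2) -> finishes; pool += (1, 2, 3) = (2, 3, 5)
  P7 needs (0, 0, 3) <= (2, 3, 5) -> finishes; pool += (1, 1, 0) = (3, 4, 5)
  P4 needs (1, 1, 2) <= (3, 4, 5) -> finishes; pool += (0, 0, 1) = (3, 4, 6)
  P1 needs (1, 1, 3) <= (3, 4, 6) -> finishes; pool += (0, 1, 0) = (3, 5, 6)
(3) The exact count: 12 of the possible complete orderings are safe sequences.


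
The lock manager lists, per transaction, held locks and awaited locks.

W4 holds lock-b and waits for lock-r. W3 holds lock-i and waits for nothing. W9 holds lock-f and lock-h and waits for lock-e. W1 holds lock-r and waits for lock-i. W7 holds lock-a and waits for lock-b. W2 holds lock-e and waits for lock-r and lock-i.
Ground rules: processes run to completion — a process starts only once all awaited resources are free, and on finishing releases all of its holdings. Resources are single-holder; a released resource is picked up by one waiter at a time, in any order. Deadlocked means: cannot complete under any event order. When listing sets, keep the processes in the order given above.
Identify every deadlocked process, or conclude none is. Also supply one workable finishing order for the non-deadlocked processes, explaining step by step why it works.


The deadlocked set is empty.
Key observation: the wait relation is loop-free; peeling off processes with no waits unwinds the whole state.
A valid finishing order for the others: W3, W1, W2, W4, W7, W9.
Step-by-step check:
  run W3 (it waits on nothing); releases lock-i
  W1 waits on lock-i — all released -> runs and releases lock-r
  W2 waits on lock-r and lock-i — all released -> runs and releases lock-e
  W4 waits on lock-r — all released -> runs and releases lock-b
  W7 waits on lock-b — all released -> runs and releases lock-a
  W9 waits on lock-e — all released -> runs and releases lock-f and lock-h


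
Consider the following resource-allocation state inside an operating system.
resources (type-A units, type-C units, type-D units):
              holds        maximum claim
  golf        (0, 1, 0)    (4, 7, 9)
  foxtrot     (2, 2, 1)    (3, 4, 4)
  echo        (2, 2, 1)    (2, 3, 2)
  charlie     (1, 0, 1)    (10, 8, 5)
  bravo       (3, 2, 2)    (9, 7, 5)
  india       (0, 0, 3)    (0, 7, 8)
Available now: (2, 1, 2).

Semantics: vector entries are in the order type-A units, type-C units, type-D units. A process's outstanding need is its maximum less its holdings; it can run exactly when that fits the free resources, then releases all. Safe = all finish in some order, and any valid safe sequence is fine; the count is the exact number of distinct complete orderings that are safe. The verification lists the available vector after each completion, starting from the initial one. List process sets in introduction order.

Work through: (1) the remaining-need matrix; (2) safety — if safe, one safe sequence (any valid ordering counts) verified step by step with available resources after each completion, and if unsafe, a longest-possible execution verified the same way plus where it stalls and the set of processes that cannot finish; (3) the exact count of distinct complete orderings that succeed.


(1) Outstanding need per process (order type-A units, type-C units, type-D units):
  golf: (4, 6, 9)
  foxtrot: (1, 2, 3)
  echo: (0, 1, 1)
  charlie: (9, 8, 4)
  bravo: (6, 5, 3)
  india: (0, 7, 5)
(2) The state is SAFE; one workable sequence: echo, foxtrot, bravo, india, golf, charlie.
Key observation: echo is the earliest step where a requested resource binds exactly: need (0, 1, 1), pool (2, 1, 2) at its turn.
Verifying each step:
  pool = (2, 1, 2)
  echo needs (0, 1, 1) <= (2, 1, 2) -> finishes; pool += (2, 2, 1) = (4, 3, 3)
  foxtrot needs (1, 2, 3) <= (4, 3, 3) -> finishes; pool += (2, 2, 1) = (6, 5, 4)
  bravo needs (6, 5, 3) <= (6, 5, 4) -> finishes; pool += (3, 2, 2) = (9, 7, 6)
  india needs (0, 7, 5) <= (9, 7, 6) -> finishes; pool += (0, 0, 3) = (9, 7, 9)
  golf needs (4, 6, 9) <= (9, 7, 9) -> finishes; pool += (0, 1, 0) = (9, 8, 9)
  charlie needs (9, 8, 4) <= (9, 8, 9) -> finishes; pool += (1, 0, 1) = (10, 8, 10)
(3) Precisely 1 of the possible complete orderings is a safe sequence.


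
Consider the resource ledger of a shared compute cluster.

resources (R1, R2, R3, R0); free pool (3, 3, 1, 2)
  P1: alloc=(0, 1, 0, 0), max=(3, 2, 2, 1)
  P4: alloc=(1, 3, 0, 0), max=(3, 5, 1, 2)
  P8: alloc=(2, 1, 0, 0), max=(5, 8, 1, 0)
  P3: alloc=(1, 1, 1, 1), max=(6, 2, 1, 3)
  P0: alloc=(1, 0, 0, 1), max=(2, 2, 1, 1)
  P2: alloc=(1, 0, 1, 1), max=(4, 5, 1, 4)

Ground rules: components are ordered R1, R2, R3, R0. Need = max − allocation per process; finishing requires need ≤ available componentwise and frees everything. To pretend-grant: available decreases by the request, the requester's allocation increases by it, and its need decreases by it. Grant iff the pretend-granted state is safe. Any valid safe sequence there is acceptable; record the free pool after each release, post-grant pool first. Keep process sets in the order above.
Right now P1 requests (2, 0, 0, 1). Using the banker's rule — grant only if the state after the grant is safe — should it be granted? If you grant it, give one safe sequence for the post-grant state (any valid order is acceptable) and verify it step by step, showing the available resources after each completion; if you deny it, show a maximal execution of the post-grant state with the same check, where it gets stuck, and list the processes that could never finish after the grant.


DENY — the pretend-granted state is unsafe.
Key observation: after P0, P4 the pool peaks at (3, 6, 1, 2), and each blocked process is short somewhere: P1 on R3; P8 on R2; P3 on R1; P2 on R0.
After a pretend grant, a maximal execution: P0, P4 — then nothing else fits. Walking it through:
  pool = (1, 3, 1, 1)
  P0: need (1, 2, 1, 0) fits (1, 3, 1, 1); releases (1, 0, 0, 1), pool now (2, 3, 1, 2)
  P4: need (2, 2, 1, 2) fits (2, 3, 1, 2); releases (1, 3, 0, 0), pool now (3, 6, 1, 2)
  P1 still needs (1, 1, 2, 0) but only (3, 6, 1, 2) is free — short on R3
  P8 still needs (3, 7, 1, 0) but only (3, 6, 1, 2) is free — short on R2
  P3 still needs (5, 1, 0, 2) but only (3, 6, 1, 2) is free — short on R1
  P2 still needs (3, 5, 0, 3) but only (3, 6, 1, 2) is free — short on R0
Post-grant, the permanently blocked set is P1, P8, P3 and P2.


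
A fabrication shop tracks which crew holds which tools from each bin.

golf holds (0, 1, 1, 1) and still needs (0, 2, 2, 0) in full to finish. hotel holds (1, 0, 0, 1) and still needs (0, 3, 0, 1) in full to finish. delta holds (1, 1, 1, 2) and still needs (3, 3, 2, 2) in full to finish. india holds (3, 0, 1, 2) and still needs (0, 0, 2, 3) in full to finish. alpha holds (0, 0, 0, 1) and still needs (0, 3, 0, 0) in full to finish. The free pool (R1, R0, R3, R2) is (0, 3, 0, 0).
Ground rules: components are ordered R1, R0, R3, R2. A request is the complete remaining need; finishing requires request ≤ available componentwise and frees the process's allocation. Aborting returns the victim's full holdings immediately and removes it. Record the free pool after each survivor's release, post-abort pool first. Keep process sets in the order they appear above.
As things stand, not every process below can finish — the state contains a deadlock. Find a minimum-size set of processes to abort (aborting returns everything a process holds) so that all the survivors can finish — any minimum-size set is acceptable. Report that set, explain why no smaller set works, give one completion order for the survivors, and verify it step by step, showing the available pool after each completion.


Abort golf and india.
Key observation: before aborting golf and india, delta was permanently blocked — no order could ever run it; afterwards it completes at step 2.
Minimality, checking each single-abort alternative: golf alone leaves delta blocked (short on R1 and R3); hotel alone leaves golf blocked (short on R3); delta alone leaves golf blocked (short on R3); india alone leaves golf blocked (short on R3); alpha alone leaves golf blocked (short on R3).
Survivors finish in the order: hotel, delta, alpha. Verifying each step (pool after the aborts first):
  pool = (3, 4, 2, 3)
  hotel: need (0, 3, 0, 1) fits (3, 4, 2, 3); releases (1, 0, 0, 1), pool now (4, 4, 2, 4)
  delta: need (3, 3, 2, 2) fits (4, 4, 2, 4); releases (1, 1, 1, 2), pool now (5, 5, 3, 6)
  alpha: need (0, 3, 0, 0) fits (5, 5, 3, 6); releases (0, 0, 0, 1), pool now (5, 5, 3, 7)


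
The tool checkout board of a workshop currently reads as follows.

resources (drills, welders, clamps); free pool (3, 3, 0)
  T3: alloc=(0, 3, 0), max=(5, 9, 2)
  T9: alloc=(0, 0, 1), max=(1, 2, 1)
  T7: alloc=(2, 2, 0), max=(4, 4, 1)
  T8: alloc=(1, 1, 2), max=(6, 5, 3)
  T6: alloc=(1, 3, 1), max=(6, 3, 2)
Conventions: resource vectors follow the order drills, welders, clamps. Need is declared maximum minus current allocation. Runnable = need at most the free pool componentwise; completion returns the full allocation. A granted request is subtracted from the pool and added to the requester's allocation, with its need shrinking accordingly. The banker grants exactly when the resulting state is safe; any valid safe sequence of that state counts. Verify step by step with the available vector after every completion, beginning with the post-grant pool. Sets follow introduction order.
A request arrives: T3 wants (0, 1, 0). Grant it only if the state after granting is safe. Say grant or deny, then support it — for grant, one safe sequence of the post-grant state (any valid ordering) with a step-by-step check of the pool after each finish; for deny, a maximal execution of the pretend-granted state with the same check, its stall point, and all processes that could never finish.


GRANT. The post-grant state is safe; one safe sequence: T9, T7, T8, T6, T3.
Key observation: the grant leaves (3, 2, 0) free — enough for T9, whose release restarts the cascade.
Verifying the post-grant state step by step:
  pool = (3, 2, 0)
  T9 needs (1, 2, 0) <= (3, 2, 0) -> finishes; pool += (0, 0, 1) = (3, 2, 1)
  T7 needs (2, 2, 1) <= (3, 2, 1) -> finishes; pool += (2, 2, 0) = (5, 4, 1)
  T8 needs (5, 4, 1) <= (5, 4, 1) -> finishes; pool += (1, 1, 2) = (6, 5, 3)
  T6 needs (5, 0, 1) <= (6, 5, 3) -> finishes; pool += (1, 3, 1) = (7, 8, 4)
  T3 needs (5, 5, 2) <= (7, 8, 4) -> finishes; pool += (0, 4, 0) = (7, 12, 4)


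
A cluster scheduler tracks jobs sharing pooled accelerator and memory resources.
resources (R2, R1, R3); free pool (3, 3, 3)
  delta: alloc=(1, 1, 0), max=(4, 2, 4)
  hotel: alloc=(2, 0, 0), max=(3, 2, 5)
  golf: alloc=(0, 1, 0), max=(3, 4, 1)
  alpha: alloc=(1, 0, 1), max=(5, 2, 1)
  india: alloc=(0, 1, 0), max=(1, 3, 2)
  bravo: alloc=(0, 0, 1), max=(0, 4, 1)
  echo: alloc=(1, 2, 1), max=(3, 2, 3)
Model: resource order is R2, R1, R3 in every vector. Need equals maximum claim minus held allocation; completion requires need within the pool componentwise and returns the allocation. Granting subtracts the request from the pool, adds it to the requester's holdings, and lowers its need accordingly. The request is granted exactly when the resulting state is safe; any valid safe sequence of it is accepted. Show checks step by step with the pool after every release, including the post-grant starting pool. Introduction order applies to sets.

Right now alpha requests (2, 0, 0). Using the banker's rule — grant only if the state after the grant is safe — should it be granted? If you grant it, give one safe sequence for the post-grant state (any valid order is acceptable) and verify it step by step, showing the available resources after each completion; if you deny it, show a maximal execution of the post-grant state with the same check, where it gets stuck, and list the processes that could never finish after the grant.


DENY: after the grant no complete ordering would exist.
Key observation: after india, bravo the pool peaks at (1, 4, 4), and each blocked process is short somewhere: delta on R2; hotel on R3; golf on R2; alpha on R2; echo on R2.
After a pretend grant, a maximal execution: india, bravo — then nothing else fits. Step-by-step check:
  pool = (1, 3, 3)
  india: need (1, 2, 2) fits (1, 3, 3); releases (0, 1, 0), pool now (1, 4, 3)
  bravo: need (0, 4, 0) fits (1, 4, 3); releases (0, 0, 1), pool now (1, 4, 4)
  blocked: delta wants (3, 1, 4), pool (1, 4, 4) — not enough R2
  blocked: hotel wants (1, 2, 5), pool (1, 4, 4) — not enough R3
  blocked: golf wants (3, 3, 1), pool (1, 4, 4) — not enough R2
  blocked: alpha wants (2, 2, 0), pool (1, 4, 4) — not enough R2
  blocked: echo wants (2, 0, 2), pool (1, 4, 4) — not enough R2
Processes that could never finish after the grant: delta, hotel, golf, alpha and echo.


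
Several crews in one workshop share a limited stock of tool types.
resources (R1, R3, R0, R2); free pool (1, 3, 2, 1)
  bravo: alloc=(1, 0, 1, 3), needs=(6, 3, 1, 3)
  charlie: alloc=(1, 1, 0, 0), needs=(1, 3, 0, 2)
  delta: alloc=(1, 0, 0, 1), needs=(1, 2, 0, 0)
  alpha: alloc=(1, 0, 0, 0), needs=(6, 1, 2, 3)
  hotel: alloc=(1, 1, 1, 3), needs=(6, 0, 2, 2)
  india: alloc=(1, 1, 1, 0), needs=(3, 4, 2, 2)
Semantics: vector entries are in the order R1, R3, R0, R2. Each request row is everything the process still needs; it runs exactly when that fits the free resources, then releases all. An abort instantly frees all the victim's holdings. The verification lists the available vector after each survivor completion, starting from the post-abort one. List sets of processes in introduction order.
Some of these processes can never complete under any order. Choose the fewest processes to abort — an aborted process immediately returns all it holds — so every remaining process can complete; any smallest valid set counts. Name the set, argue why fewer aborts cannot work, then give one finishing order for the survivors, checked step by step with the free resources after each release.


The answer: abort bravo and hotel.
Key observation: the deadlocked alpha becomes finishable only because bravo and hotel released (2, 1, 2, 6); it completes at step 4 below.
Why nothing smaller works — every single abort fails: bravo alone leaves alpha blocked (short on R1); charlie alone leaves bravo blocked (short on R1 and R2); delta alone leaves bravo blocked (short on R1 and R2); alpha alone leaves bravo blocked (short on R1 and R2); hotel alone leaves bravo blocked (short on R1); india alone leaves bravo blocked (short on R1 and R2).
The survivors complete as delta, india, charlie, alpha. Step-by-step check (starting from the post-abort pool):
  pool = (3, 4, 4, 7)
  delta: need (1, 2, 0, 0) fits (3, 4, 4, 7); releases (1, 0, 0, 1), pool now (4, 4, 4, 8)
  india: need (3, 4, 2, 2) fits (4, 4, 4, 8); releases (1, 1, 1, 0), pool now (5, 5, 5, 8)
  charlie: need (1, 3, 0, 2) fits (5, 5, 5, 8); releases (1, 1, 0, 0), pool now (6, 6, 5, 8)
  alpha: need (6, 1, 2, 3) fits (6, 6, 5, 8); releases (1, 0, 0, 0), pool now (7, 6, 5, 8)


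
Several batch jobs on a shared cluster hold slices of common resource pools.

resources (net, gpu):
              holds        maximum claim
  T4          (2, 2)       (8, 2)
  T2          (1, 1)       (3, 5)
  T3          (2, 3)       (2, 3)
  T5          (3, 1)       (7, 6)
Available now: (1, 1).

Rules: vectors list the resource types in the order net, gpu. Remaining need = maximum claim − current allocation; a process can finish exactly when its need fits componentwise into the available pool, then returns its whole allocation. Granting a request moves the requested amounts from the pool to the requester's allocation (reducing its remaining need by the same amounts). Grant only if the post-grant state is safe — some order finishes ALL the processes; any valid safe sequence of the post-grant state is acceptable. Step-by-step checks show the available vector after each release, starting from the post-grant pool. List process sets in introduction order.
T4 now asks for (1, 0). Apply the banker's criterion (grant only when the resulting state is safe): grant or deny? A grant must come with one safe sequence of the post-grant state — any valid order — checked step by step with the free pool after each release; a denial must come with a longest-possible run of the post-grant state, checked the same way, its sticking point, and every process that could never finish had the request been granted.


DENY: after the grant no complete ordering would exist.
Key observation: net is the bottleneck — with T3, T2 done the pool holds (3, 5), short of every remaining need.
Pretend the grant happened; the run T3, T2 goes as far as possible. Walking it through:
  pool = (0, 1)
  T3: need (0, 0) fits (0, 1); releases (2, 3), pool now (2, 4)
  T2: need (2, 4) fits (2, 4); releases (1, 1), pool now (3, 5)
  T4 still needs (5, 0) but only (3, 5) is free — short on net
  T5 still needs (4, 5) but only (3, 5) is free — short on net
Processes that could never finish after the grant: T4 and T5.


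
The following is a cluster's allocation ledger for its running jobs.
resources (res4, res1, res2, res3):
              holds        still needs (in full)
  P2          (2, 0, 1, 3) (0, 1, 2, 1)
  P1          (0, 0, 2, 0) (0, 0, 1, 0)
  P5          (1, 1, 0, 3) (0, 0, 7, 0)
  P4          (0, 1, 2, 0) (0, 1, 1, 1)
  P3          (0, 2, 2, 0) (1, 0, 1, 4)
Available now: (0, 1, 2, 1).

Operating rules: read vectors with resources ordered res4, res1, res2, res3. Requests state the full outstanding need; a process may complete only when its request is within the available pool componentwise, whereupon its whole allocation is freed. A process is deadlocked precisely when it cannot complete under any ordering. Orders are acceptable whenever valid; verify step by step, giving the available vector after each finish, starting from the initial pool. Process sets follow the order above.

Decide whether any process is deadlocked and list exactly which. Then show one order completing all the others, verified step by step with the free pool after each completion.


No process is deadlocked.
Key observation: P1 can run right away; the returned allocation unlocks the remaining processes in turn.
The rest can finish in the order P1, P2, P3, P4, P5. Check, step by step:
  pool = (0, 1, 2, 1)
  P1 needs (0, 0, 1, 0) <= (0, 1, 2, 1) -> finishes; pool += (0, 0, 2, 0) = (0, 1, 4, 1)
  P2 needs (0, 1, 2, 1) <= (0, 1, 4, 1) -> finishes; pool += (2, 0, 1, 3) = (2, 1, 5, 4)
  P3 needs (1, 0, 1, 4) <= (2, 1, 5, 4) -> finishes; pool += (0, 2, 2, 0) = (2, 3, 7, 4)
  P4 needs (0, 1, 1, 1) <= (2, 3, 7, 4) -> finishes; pool += (0, 1, 2, 0) = (2, 4, 9, 4)
  P5 needs (0, 0, 7, 0) <= (2, 4, 9, 4) -> finishes; pool += (1, 1, 0, 3) = (3, 5, 9, 7)


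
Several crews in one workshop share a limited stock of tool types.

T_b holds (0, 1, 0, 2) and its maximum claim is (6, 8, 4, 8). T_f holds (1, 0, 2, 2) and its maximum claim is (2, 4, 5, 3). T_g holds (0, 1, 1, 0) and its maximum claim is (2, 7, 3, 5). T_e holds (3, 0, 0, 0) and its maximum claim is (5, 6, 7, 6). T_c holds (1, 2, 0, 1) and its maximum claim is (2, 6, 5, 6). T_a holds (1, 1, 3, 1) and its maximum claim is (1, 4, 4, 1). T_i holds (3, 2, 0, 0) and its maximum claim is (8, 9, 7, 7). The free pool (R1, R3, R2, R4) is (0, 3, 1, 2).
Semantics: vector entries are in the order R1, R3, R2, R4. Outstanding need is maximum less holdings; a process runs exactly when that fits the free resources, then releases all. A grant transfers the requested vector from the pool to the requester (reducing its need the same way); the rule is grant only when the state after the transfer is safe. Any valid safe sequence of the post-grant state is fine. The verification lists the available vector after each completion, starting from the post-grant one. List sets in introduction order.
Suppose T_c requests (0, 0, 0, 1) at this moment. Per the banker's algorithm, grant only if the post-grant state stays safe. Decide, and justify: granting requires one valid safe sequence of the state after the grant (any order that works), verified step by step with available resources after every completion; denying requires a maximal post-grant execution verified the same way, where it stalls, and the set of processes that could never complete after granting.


GRANT — the state after the grant stays safe, e.g. via T_a, T_f, T_c, T_g, T_e, T_b, T_i.
Key observation: granting shrinks the pool to (0, 3, 1, 1), yet T_a still fits and the chain goes through.
Check on the post-grant state, step by step:
  pool = (0, 3, 1, 1)
  T_a: need (0, 3, 1, 0) fits (0, 3, 1, 1); releases (1, 1, 3, 1), pool now (1, 4, 4, 2)
  T_f: need (1, 4, 3, 1) fits (1, 4, 4, 2); releases (1, 0, 2, 2), pool now (2, 4, 6, 4)
  T_c: need (1, 4, 5, 4) fits (2, 4, 6, 4); releases (1, 2, 0, 2), pool now (3, 6, 6, 6)
  T_g: need (2, 6, 2, 5) fits (3, 6, 6, 6); releases (0, 1, 1, 0), pool now (3, 7, 7, 6)
  T_e: need (2, 6, 7, 6) fits (3, 7, 7, 6); releases (3, 0, 0, 0), pool now (6, 7, 7, 6)
  T_b: need (6, 7, 4, 6) fits (6, 7, 7, 6); releases (0, 1, 0, 2), pool now (6, 8, 7, 8)
  T_i: need (5, 7, 7, 7) fits (6, 8, 7, 8); releases (3, 2, 0, 0), pool now (9, 10, 7, 8)


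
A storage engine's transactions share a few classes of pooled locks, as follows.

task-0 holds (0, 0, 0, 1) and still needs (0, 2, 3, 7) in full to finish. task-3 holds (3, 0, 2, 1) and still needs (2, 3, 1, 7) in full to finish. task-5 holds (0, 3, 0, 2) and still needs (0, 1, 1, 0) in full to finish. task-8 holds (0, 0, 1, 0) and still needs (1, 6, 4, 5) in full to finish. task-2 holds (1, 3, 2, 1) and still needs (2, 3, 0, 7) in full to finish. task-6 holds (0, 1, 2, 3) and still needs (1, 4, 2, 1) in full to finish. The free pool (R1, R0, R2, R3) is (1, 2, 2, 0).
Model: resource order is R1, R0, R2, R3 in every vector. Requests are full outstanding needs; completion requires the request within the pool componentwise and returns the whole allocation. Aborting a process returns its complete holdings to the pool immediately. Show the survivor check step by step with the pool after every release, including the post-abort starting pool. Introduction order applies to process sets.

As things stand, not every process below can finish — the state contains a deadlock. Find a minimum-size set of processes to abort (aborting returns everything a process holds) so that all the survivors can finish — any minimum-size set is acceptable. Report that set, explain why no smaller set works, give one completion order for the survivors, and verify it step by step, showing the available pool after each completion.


Abort task-3 and task-2.
Key observation: task-0 could never have finished before the abort; with (4, 3, 4, 2) returned by task-3 and task-2, it fits at step 3.
Minimality, checking each single-abort alternative: task-0 alone leaves task-3 blocked (short on R1 and R3); task-3 alone leaves task-0 blocked (short on R3); task-5 alone leaves task-0 blocked (short on R3); task-8 alone leaves task-0 blocked (short on R3); task-2 alone leaves task-0 blocked (short on R3); task-6 alone leaves task-0 blocked (short on R3).
One survivor order: task-5, task-6, task-0, task-8. Walking it through (post-abort pool first):
  pool = (5, 5, 6, 2)
  task-5: need (0, 1, 1, 0) fits (5, 5, 6, 2); releases (0, 3, 0, 2), pool now (5, 8, 6, 4)
  task-6: need (1, 4, 2, 1) fits (5, 8, 6, 4); releases (0, 1, 2, 3), pool now (5, 9, 8, 7)
  task-0: need (0, 2, 3, 7) fits (5, 9, 8, 7); releases (0, 0, 0, 1), pool now (5, 9, 8, 8)
  task-8: need (1, 6, 4, 5) fits (5, 9, 8, 8); releases (0, 0, 1, 0), pool now (5, 9, 9, 8)


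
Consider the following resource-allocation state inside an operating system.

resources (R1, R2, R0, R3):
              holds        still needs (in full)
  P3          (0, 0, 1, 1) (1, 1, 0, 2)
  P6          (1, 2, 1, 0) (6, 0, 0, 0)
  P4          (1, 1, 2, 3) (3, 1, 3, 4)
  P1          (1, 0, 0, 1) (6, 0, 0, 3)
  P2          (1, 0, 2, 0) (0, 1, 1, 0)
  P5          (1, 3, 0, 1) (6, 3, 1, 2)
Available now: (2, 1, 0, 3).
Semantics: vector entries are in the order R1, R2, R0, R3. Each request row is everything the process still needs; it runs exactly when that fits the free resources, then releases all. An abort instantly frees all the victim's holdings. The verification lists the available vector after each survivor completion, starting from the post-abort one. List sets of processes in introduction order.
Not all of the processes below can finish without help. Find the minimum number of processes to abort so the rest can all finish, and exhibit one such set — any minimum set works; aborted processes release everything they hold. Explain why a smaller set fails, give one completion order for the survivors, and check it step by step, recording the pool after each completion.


Abort P6 and P1.
Key observation: P5 could never have finished before the abort; with (2, 2, 1, 1) returned by P6 and P1, it fits at step 3.
Minimality, checking each single-abort alternative: P3 alone leaves P6 blocked (short on R1); P6 alone leaves P1 blocked (short on R1); P4 alone leaves P6 blocked (short on R1); P1 alone leaves P6 blocked (short on R1); P2 alone leaves P6 blocked (short on R1); P5 alone leaves P6 blocked (short on R1).
Survivors finish in the order: P2, P4, P5, P3. Walking it through (pool after the aborts first):
  pool = (4, 3, 1, 4)
  P2 needs (0, 1, 1, 0) <= (4, 3, 1, 4) -> finishes; pool += (1, 0, 2, 0) = (5, 3, 3, 4)
  P4 needs (3, 1, 3, 4) <= (5, 3, 3, 4) -> finishes; pool += (1, 1, 2, 3) = (6, 4, 5, 7)
  P5 needs (6, 3, 1, 2) <= (6, 4, 5, 7) -> finishes; pool += (1, 3, 0, 1) = (7, 7, 5, 8)
  P3 needs (1, 1, 0, 2) <= (7, 7, 5, 8) -> finishes; pool += (0, 0, 1, 1) = (7, 7, 6, 9)


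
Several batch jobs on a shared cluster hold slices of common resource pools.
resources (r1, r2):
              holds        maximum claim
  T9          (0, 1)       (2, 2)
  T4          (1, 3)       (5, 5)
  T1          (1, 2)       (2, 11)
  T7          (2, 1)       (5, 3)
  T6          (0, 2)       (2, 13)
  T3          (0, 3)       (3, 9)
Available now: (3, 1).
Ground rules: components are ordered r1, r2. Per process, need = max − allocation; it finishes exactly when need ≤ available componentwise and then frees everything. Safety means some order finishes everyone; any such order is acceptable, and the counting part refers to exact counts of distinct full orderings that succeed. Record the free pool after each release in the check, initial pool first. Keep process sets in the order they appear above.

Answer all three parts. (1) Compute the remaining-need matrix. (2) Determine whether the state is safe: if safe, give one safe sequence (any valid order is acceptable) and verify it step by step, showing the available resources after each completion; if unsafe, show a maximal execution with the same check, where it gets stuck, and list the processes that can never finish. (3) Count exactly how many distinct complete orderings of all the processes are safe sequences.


(1) Remaining need (order r1, r2):
  T9: (2, 1)
  T4: (4, 2)
  T1: (1, 9)
  T7: (3, 2)
  T6: (2, 11)
  T3: (3, 6)
(2) SAFE, for example via the order T9, T7, T4, T3, T1, T6.
Key observation: T9 marks the first exact bind of the order: its need (2, 1) fits the free (3, 1) with zero slack on a requested resource.
Check, step by step:
  pool = (3, 1)
  T9 needs (2, 1) <= (3, 1) -> finishes; pool += (0, 1) = (3, 2)
  T7 needs (3, 2) <= (3, 2) -> finishes; pool += (2, 1) = (5, 3)
  T4 needs (4, 2) <= (5, 3) -> finishes; pool += (1, 3) = (6, 6)
  T3 needs (3, 6) <= (6, 6) -> finishes; pool += (0, 3) = (6, 9)
  T1 needs (1, 9) <= (6, 9) -> finishes; pool += (1, 2) = (7, 11)
  T6 needs (2, 11) <= (7, 11) -> finishes; pool += (0, 2) = (7, 13)
(3) Exactly 1 of the possible complete orderings is a safe sequence.


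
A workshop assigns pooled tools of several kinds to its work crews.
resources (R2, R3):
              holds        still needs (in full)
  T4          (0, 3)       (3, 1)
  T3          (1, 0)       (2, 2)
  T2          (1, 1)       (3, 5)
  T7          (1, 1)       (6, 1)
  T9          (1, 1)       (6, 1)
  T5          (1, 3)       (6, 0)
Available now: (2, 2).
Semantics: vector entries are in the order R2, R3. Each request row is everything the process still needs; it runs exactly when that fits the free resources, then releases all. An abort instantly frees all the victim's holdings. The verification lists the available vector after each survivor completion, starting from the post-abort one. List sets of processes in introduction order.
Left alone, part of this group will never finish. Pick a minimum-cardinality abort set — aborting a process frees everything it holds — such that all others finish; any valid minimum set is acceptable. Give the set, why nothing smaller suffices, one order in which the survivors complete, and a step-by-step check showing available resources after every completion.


Minimum abort set: T9 and T5.
Key observation: aborting T9 and T5 returns (2, 4), and T7 — hopeless before — runs at step 4 with the returned capacity in the pool.
Why nothing smaller works — every single abort fails: T4 alone leaves T7 blocked (short on R2); T3 alone leaves T7 blocked (short on R2); T2 alone leaves T7 blocked (short on R2); T7 alone leaves T9 blocked (short on R2); T9 alone leaves T7 blocked (short on R2); T5 alone leaves T7 blocked (short on R2).
Survivors finish in the order: T3, T4, T2, T7. Walking it through (pool after the aborts first):
  pool = (4, 6)
  T3 needs (2, 2) <= (4, 6) -> finishes; pool += (1, 0) = (5, 6)
  T4 needs (3, 1) <= (5, 6) -> finishes; pool += (0, 3) = (5, 9)
  T2 needs (3, 5) <= (5, 9) -> finishes; pool += (1, 1) = (6, 10)
  T7 needs (6, 1) <= (6, 10) -> finishes; pool += (1, 1) = (7, 11)
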